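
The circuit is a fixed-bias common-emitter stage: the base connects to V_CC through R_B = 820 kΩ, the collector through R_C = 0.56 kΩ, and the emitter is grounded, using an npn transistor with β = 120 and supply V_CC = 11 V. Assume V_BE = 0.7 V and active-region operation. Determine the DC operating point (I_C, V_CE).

I_C ≈ 1.5 mA, V_CE ≈ 10 V

Base loop: V_CC = I_B·R_B + V_BE, so I_B = (11 − 0.7)/820 kΩ = 0.0126 mA.
In the active region I_C = β·I_B = 120 × 0.0126 = 1.51 mA.
Collector loop: V_CE = V_CC − I_C·R_C = 11 − 1.51×0.56 = 10.2 V.
Since V_CE = 10.2 V > V_CE(sat) ≈ 0.2 V, the transistor is in the active region as assumed.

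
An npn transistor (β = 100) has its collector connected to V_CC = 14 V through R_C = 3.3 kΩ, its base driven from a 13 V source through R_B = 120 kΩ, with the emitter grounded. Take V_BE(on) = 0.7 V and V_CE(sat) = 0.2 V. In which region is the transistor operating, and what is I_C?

saturation; I_C ≈ 4.2 mA

Assume active: I_B = (13 − 0.7)/120 = 0.103 mA, giving I_C = β·I_B = 10.2 mA.
But then V_CE = 14 − 10.2×3.3 = -19.8 V < V_CE(sat) = 0.2 V — impossible in the active region.
So the transistor is saturated. With V_CE = 0.2 V, I_C = (V_CC − 0.2)/R_C = 13.8/3.3 = 4.18 mA.
Check: β·I_B = 10.2 mA > I_C = 4.18 mA, confirming saturation.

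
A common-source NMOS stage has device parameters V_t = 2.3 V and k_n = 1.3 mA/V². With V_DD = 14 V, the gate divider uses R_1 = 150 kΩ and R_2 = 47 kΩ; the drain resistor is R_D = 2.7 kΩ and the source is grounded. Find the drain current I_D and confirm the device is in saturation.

V_G = V_DD·R_2/(R_1+R_2) = 14×47/197 = 3.34 V. With the source grounded, V_GS = V_G = 3.34 V.
Assume saturation: I_D = (k_n/2)(V_GS − V_t)² = (1.3/2)×(3.34 − 2.3)² = 0.65×1.04² = 0.703 mA.
V_DS = V_DD − I_D·R_D = 14 − 0.703×2.7 = 12.1 V.
Saturation requires V_DS ≥ V_GS − V_t = 1.04 V; 12.1 ≥ 1.04 ✓.

I_D ≈ 0.7 mA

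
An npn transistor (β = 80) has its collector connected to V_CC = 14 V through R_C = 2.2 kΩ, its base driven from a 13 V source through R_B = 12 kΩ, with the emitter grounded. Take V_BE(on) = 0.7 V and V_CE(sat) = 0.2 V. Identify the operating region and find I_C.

saturation; I_C ≈ 6.3 mA

Assume active: I_B = (13 − 0.7)/12 = 1.03 mA, giving I_C = β·I_B = 82 mA.
But then V_CE = 14 − 82×2.2 = -166 V < V_CE(sat) = 0.2 V — impossible in the active region.
So the transistor is saturated. With V_CE = 0.2 V, I_C = (V_CC − 0.2)/R_C = 13.8/2.2 = 6.27 mA.
Check: β·I_B = 82 mA > I_C = 6.27 mA, confirming saturation.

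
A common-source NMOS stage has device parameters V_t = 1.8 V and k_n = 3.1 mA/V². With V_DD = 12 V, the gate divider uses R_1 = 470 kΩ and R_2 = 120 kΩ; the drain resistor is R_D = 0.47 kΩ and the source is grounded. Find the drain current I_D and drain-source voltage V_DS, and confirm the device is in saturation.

I_D ≈ 0.64 mA, V_DS ≈ 12 V

V_G = V_DD·R_2/(R_1+R_2) = 12×120/590 = 2.44 V. With the source grounded, V_GS = V_G = 2.44 V.
Assume saturation: I_D = (k_n/2)(V_GS − V_t)² = (3.1/2)×(2.44 − 1.8)² = 1.55×0.641² = 0.636 mA.
V_DS = V_DD − I_D·R_D = 12 − 0.636×0.47 = 11.7 V.
Saturation requires V_DS ≥ V_GS − V_t = 0.641 V; 11.7 ≥ 0.641 ✓.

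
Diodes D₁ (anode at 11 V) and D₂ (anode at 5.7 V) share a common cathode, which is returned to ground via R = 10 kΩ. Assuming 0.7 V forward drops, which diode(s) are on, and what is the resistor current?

Only D₁ conducts; I_R ≈ 1 mA

Assume both conduct. Then node N would need to be at both 11−0.7 = 10.3 V and 5.7−0.7 = 5 V, which is impossible.
Assume only D₁ conducts: V_N = 11 − 0.7 = 10.3 V, so I_R = 10.3/10 = 1.03 mA.
Check D₂: its anode-to-cathode voltage is 5.7 − 10.3 = -4.6 V < 0.7 V, so it is off. The assumption is consistent.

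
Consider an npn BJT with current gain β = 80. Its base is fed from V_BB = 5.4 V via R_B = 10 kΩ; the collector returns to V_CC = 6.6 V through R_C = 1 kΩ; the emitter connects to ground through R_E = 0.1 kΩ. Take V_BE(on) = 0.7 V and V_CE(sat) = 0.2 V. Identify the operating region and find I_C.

Assume active: I_B = (5.4 − 0.7)/(10 + 81×0.1) = 0.26 mA, I_C = β·I_B = 20.8 mA.
Then V_CE = 6.6 − 20.8×1 − 21×0.1 = -16.3 V < 0.2 V — the active assumption fails.
Re-solve with V_CE = 0.2 V. KCL at the emitter: V_E/R_E = (V_BB−0.7−V_E)/R_B + (V_CC−0.2−V_E)/R_C, giving V_E = 0.619 V.
I_C = (V_CC − 0.2 − V_E)/R_C = (6.4 − 0.619)/1 = 5.78 mA.
Check: I_B = (4.7 − 0.619)/10 = 0.408 mA, and β·I_B = 32.6 mA > I_C, confirming saturation.

saturation; I_C ≈ 5.8 mA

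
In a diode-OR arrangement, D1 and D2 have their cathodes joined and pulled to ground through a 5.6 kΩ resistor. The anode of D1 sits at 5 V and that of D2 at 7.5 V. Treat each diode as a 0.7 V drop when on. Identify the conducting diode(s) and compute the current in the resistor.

Assume both conduct. Then node N would need to be at both 5−0.7 = 4.3 V and 7.5−0.7 = 6.8 V, which is impossible.
Assume only D2 conducts: V_N = 7.5 − 0.7 = 6.8 V, so I_R = 6.8/5.6 = 1.21 mA.
Check D1: its anode-to-cathode voltage is 5 − 6.8 = -1.8 V < 0.7 V, so it is off. The assumption is consistent.

Only D2 conducts; I_R ≈ 1.2 mA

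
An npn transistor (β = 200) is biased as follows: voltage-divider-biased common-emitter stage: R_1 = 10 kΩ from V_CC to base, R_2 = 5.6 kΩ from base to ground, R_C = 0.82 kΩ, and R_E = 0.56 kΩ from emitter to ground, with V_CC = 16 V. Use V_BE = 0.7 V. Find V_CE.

Thevenize the base divider: V_Th = V_CC·R_2/(R_1+R_2) = 16×5.6/15.6 = 5.74 V, R_Th = R_1‖R_2 = 3.59 kΩ.
Base-emitter loop: V_Th = I_B·R_Th + V_BE + (β+1)I_B·R_E, so I_B = (5.74 − 0.7) / (3.59 + 201×0.56) = 0.0434 mA.
I_C = β·I_B = 200×0.0434 = 8.68 mA, and I_E = (β+1)I_B = 8.73 mA.
V_CE = V_CC − I_C·R_C − I_E·R_E = 16 − 8.68×0.82 − 8.73×0.56 = 3.99 V.
V_CE = 3.99 V > 0.2 V confirms active-region operation.

V_CE ≈ 4 V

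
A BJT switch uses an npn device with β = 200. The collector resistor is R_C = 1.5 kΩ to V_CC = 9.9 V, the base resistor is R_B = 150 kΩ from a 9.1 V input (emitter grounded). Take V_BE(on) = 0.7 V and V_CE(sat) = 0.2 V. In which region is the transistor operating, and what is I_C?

saturation; I_C ≈ 6.5 mA

Assume active: I_B = (9.1 − 0.7)/150 = 0.056 mA, giving I_C = β·I_B = 11.2 mA.
But then V_CE = 9.9 − 11.2×1.5 = -6.9 V < V_CE(sat) = 0.2 V — impossible in the active region.
So the transistor is saturated. With V_CE = 0.2 V, I_C = (V_CC − 0.2)/R_C = 9.7/1.5 = 6.47 mA.
Check: β·I_B = 11.2 mA > I_C = 6.47 mA, confirming saturation.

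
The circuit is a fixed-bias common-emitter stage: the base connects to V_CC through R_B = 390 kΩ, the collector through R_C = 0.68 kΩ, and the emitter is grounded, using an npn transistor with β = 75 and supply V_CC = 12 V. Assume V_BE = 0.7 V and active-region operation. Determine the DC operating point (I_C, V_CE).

I_C ≈ 2.2 mA, V_CE ≈ 11 V

Base loop: V_CC = I_B·R_B + V_BE, so I_B = (12 − 0.7)/390 kΩ = 0.029 mA.
In the active region I_C = β·I_B = 75 × 0.029 = 2.17 mA.
Collector loop: V_CE = V_CC − I_C·R_C = 12 − 2.17×0.68 = 10.5 V.
Since V_CE = 10.5 V > V_CE(sat) ≈ 0.2 V, the transistor is in the active region as assumed.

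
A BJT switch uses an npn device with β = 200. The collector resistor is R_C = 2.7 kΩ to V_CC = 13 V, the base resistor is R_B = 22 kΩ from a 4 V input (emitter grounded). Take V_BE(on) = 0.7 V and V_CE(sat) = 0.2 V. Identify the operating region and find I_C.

Assume active: I_B = (4 − 0.7)/22 = 0.15 mA, giving I_C = β·I_B = 30 mA.
But then V_CE = 13 − 30×2.7 = -68 V < V_CE(sat) = 0.2 V — impossible in the active region.
So the transistor is saturated. With V_CE = 0.2 V, I_C = (V_CC − 0.2)/R_C = 12.8/2.7 = 4.74 mA.
Check: β·I_B = 30 mA > I_C = 4.74 mA, confirming saturation.

saturation; I_C ≈ 4.7 mA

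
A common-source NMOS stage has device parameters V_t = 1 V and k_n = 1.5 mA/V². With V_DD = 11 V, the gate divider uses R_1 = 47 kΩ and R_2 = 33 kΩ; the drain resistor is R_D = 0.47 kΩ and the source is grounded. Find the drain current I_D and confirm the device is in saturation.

I_D ≈ 9.4 mA

V_G = V_DD·R_2/(R_1+R_2) = 11×33/80 = 4.54 V. With the source grounded, V_GS = V_G = 4.54 V.
Assume saturation: I_D = (k_n/2)(V_GS − V_t)² = (1.5/2)×(4.54 − 1)² = 0.75×3.54² = 9.39 mA.
V_DS = V_DD − I_D·R_D = 11 − 9.39×0.47 = 6.59 V.
Saturation requires V_DS ≥ V_GS − V_t = 3.54 V; 6.59 ≥ 3.54 ✓.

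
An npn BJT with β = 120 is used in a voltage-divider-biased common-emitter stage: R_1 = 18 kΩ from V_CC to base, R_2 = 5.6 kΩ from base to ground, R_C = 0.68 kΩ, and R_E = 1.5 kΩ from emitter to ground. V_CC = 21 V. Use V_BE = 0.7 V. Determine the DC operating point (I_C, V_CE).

I_C ≈ 2.8 mA, V_CE ≈ 15 V

Thevenize the base divider: V_Th = V_CC·R_2/(R_1+R_2) = 21×5.6/23.6 = 4.98 V, R_Th = R_1‖R_2 = 4.27 kΩ.
Base-emitter loop: V_Th = I_B·R_Th + V_BE + (β+1)I_B·R_E, so I_B = (4.98 − 0.7) / (4.27 + 121×1.5) = 0.0231 mA.
I_C = β·I_B = 120×0.0231 = 2.77 mA, and I_E = (β+1)I_B = 2.79 mA.
V_CE = V_CC − I_C·R_C − I_E·R_E = 21 − 2.77×0.68 − 2.79×1.5 = 14.9 V.
V_CE = 14.9 V > 0.2 V confirms active-region operation.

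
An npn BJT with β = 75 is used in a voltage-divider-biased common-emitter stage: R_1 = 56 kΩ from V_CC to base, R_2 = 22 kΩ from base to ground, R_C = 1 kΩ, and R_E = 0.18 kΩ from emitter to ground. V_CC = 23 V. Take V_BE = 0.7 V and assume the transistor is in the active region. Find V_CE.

V_CE ≈ 5.6 V

Thevenize the base divider: V_Th = V_CC·R_2/(R_1+R_2) = 23×22/78 = 6.49 V, R_Th = R_1‖R_2 = 15.8 kΩ.
Base-emitter loop: V_Th = I_B·R_Th + V_BE + (β+1)I_B·R_E, so I_B = (6.49 − 0.7) / (15.8 + 76×0.18) = 0.196 mA.
I_C = β·I_B = 75×0.196 = 14.7 mA, and I_E = (β+1)I_B = 14.9 mA.
V_CE = V_CC − I_C·R_C − I_E·R_E = 23 − 14.7×1 − 14.9×0.18 = 5.59 V.
V_CE = 5.59 V > 0.2 V confirms active-region operation.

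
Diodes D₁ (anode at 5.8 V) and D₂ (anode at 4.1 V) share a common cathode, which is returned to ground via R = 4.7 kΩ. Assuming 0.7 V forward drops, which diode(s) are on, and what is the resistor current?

Assume both conduct. Then node N would need to be at both 5.8−0.7 = 5.1 V and 4.1−0.7 = 3.4 V, which is impossible.
Assume only D₁ conducts: V_N = 5.8 − 0.7 = 5.1 V, so I_R = 5.1/4.7 = 1.09 mA.
Check D₂: its anode-to-cathode voltage is 4.1 − 5.1 = -1 V < 0.7 V, so it is off. The assumption is consistent.

Only D₁ conducts; I_R ≈ 1.1 mA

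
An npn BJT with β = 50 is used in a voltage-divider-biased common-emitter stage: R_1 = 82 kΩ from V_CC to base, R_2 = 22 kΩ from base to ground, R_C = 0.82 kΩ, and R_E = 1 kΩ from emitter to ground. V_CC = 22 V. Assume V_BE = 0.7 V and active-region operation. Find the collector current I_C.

I_C ≈ 2.9 mA

Thevenize the base divider: V_Th = V_CC·R_2/(R_1+R_2) = 22×22/104 = 4.65 V, R_Th = R_1‖R_2 = 17.3 kΩ.
Base-emitter loop: V_Th = I_B·R_Th + V_BE + (β+1)I_B·R_E, so I_B = (4.65 − 0.7) / (17.3 + 51×1) = 0.0579 mA.
I_C = β·I_B = 50×0.0579 = 2.89 mA, and I_E = (β+1)I_B = 2.95 mA.
V_CE = V_CC − I_C·R_C − I_E·R_E = 22 − 2.89×0.82 − 2.95×1 = 16.7 V.
V_CE = 16.7 V > 0.2 V confirms active-region operation.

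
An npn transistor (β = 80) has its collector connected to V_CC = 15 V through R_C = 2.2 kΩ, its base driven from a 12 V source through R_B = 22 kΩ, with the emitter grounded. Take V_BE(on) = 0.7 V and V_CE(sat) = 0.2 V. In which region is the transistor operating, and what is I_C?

saturation; I_C ≈ 6.7 mA

Assume active: I_B = (12 − 0.7)/22 = 0.514 mA, giving I_C = β·I_B = 41.1 mA.
But then V_CE = 15 − 41.1×2.2 = -75.4 V < V_CE(sat) = 0.2 V — impossible in the active region.
So the transistor is saturated. With V_CE = 0.2 V, I_C = (V_CC − 0.2)/R_C = 14.8/2.2 = 6.73 mA.
Check: β·I_B = 41.1 mA > I_C = 6.73 mA, confirming saturation.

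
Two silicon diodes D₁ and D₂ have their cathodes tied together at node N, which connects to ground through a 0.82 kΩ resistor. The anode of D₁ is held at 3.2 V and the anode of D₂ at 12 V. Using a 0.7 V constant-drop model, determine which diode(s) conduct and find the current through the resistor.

Assume both conduct. Then node N would need to be at both 3.2−0.7 = 2.5 V and 12−0.7 = 11.3 V, which is impossible.
Assume only D₂ conducts: V_N = 12 − 0.7 = 11.3 V, so I_R = 11.3/0.82 = 13.8 mA.
Check D₁: its anode-to-cathode voltage is 3.2 − 11.3 = -8.1 V < 0.7 V, so it is off. The assumption is consistent.

Only D₂ conducts; I_R ≈ 14 mA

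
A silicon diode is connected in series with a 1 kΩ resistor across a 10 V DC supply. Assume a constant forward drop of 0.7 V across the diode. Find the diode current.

KVL around the loop: 10 = V_D + I·R = 0.7 + I × 1 kΩ.
So I = (10 − 0.7) / 1 kΩ = 9.3 / 1 = 9.3 mA.

I ≈ 9.3 mA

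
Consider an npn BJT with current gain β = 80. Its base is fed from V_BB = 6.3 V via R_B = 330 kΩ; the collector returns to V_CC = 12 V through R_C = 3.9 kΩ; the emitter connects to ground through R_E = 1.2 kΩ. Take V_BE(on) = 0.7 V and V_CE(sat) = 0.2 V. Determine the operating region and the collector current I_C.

active; I_C ≈ 1 mA

Assume active. Base-emitter loop: I_B = (V_BB − V_BE)/(R_B + (β+1)R_E) = (6.3 − 0.7)/(330 + 81×1.2) = 0.0131 mA.
I_C = β·I_B = 80×0.0131 = 1.05 mA.
V_CE = V_CC − I_C·R_C − I_E·R_E = 12 − 1.05×3.9 − 1.06×1.2 = 6.64 V > V_CE(sat), so the active-region assumption holds.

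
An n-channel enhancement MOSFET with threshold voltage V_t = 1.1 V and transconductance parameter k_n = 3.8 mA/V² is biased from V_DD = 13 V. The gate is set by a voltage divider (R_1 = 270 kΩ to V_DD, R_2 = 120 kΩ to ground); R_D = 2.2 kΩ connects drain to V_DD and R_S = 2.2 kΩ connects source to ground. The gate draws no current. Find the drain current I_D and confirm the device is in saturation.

I_D ≈ 0.99 mA

V_G = V_DD·R_2/(R_1+R_2) = 13×120/390 = 4 V.
Assume saturation: I_D = (k_n/2)(V_GS − V_t)² with V_GS = V_G − I_D·R_S = 4 − 2.2·I_D.
Substituting gives 9.2·I_D² − 25.2·I_D + 16 = 0, with roots I_D = 0.99 or 1.76 mA.
The root I_D = 1.76 mA gives V_GS = 0.139 V ≤ V_t, so take I_D = 0.99 mA.
Then V_GS = 1.82 V and V_DS = V_DD − I_D(R_D+R_S) = 13 − 0.99×4.4 = 8.64 V.
Saturation requires V_DS ≥ V_GS − V_t = 0.722 V; 8.64 ≥ 0.722 ✓.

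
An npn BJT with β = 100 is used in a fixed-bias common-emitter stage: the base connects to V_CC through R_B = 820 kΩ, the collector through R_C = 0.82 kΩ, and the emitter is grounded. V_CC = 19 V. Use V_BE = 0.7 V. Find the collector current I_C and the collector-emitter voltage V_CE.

I_C ≈ 2.2 mA, V_CE ≈ 17 V

Base loop: V_CC = I_B·R_B + V_BE, so I_B = (19 − 0.7)/820 kΩ = 0.0223 mA.
In the active region I_C = β·I_B = 100 × 0.0223 = 2.23 mA.
Collector loop: V_CE = V_CC − I_C·R_C = 19 − 2.23×0.82 = 17.2 V.
Since V_CE = 17.2 V > V_CE(sat) ≈ 0.2 V, the transistor is in the active region as assumed.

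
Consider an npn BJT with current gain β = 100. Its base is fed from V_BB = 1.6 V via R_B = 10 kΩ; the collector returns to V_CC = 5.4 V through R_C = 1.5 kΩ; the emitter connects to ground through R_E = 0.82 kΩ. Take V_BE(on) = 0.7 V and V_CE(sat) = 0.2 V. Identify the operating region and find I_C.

Assume active. Base-emitter loop: I_B = (V_BB − V_BE)/(R_B + (β+1)R_E) = (1.6 − 0.7)/(10 + 101×0.82) = 0.0097 mA.
I_C = β·I_B = 100×0.0097 = 0.97 mA.
V_CE = V_CC − I_C·R_C − I_E·R_E = 5.4 − 0.97×1.5 − 0.979×0.82 = 3.14 V > V_CE(sat), so the active-region assumption holds.

active; I_C ≈ 0.97 mA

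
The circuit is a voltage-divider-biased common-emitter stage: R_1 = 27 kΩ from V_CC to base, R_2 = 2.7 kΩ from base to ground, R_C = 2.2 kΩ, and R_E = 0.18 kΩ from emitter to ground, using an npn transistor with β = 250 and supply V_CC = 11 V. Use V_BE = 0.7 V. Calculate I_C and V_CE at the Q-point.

I_C ≈ 1.6 mA, V_CE ≈ 7.3 V

Thevenize the base divider: V_Th = V_CC·R_2/(R_1+R_2) = 11×2.7/29.7 = 1 V, R_Th = R_1‖R_2 = 2.45 kΩ.
Base-emitter loop: V_Th = I_B·R_Th + V_BE + (β+1)I_B·R_E, so I_B = (1 − 0.7) / (2.45 + 251×0.18) = 0.0063 mA.
I_C = β·I_B = 250×0.0063 = 1.57 mA, and I_E = (β+1)I_B = 1.58 mA.
V_CE = V_CC − I_C·R_C − I_E·R_E = 11 − 1.57×2.2 − 1.58×0.18 = 7.25 V.
V_CE = 7.25 V > 0.2 V confirms active-region operation.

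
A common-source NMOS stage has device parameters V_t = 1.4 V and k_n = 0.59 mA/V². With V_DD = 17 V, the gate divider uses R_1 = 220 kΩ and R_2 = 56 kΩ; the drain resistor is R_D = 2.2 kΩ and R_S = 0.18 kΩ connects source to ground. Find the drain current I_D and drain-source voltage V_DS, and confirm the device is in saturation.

I_D ≈ 1 mA, V_DS ≈ 15 V

V_G = V_DD·R_2/(R_1+R_2) = 17×56/276 = 3.45 V.
Assume saturation: I_D = (k_n/2)(V_GS − V_t)² with V_GS = V_G − I_D·R_S = 3.45 − 0.18·I_D.
Substituting gives 0.00956·I_D² − 1.22·I_D + 1.24 = 0, with roots I_D = 1.03 or 126 mA.
The root I_D = 126 mA gives V_GS = -19.3 V ≤ V_t, so take I_D = 1.03 mA.
Then V_GS = 3.26 V and V_DS = V_DD − I_D(R_D+R_S) = 17 − 1.03×2.38 = 14.6 V.
Saturation requires V_DS ≥ V_GS − V_t = 1.86 V; 14.6 ≥ 1.86 ✓.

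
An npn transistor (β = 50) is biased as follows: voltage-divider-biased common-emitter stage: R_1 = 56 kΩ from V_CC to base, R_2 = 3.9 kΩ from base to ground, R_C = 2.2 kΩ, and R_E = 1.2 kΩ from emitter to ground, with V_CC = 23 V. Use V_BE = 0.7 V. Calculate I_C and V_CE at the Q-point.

I_C ≈ 0.61 mA, V_CE ≈ 21 V

Thevenize the base divider: V_Th = V_CC·R_2/(R_1+R_2) = 23×3.9/59.9 = 1.5 V, R_Th = R_1‖R_2 = 3.65 kΩ.
Base-emitter loop: V_Th = I_B·R_Th + V_BE + (β+1)I_B·R_E, so I_B = (1.5 − 0.7) / (3.65 + 51×1.2) = 0.0123 mA.
I_C = β·I_B = 50×0.0123 = 0.615 mA, and I_E = (β+1)I_B = 0.627 mA.
V_CE = V_CC − I_C·R_C − I_E·R_E = 23 − 0.615×2.2 − 0.627×1.2 = 20.9 V.
V_CE = 20.9 V > 0.2 V confirms active-region operation.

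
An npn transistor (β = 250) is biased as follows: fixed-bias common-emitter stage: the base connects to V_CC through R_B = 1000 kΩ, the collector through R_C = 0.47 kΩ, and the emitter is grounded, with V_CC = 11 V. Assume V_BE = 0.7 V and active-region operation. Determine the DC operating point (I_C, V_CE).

I_C ≈ 2.6 mA, V_CE ≈ 9.8 V

Base loop: V_CC = I_B·R_B + V_BE, so I_B = (11 − 0.7)/1000 kΩ = 0.0103 mA.
In the active region I_C = β·I_B = 250 × 0.0103 = 2.58 mA.
Collector loop: V_CE = V_CC − I_C·R_C = 11 − 2.58×0.47 = 9.79 V.
Since V_CE = 9.79 V > V_CE(sat) ≈ 0.2 V, the transistor is in the active region as assumed.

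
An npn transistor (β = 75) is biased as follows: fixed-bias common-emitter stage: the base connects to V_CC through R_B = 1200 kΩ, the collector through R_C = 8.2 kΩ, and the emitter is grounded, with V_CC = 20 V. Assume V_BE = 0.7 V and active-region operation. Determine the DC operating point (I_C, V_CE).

Base loop: V_CC = I_B·R_B + V_BE, so I_B = (20 − 0.7)/1200 kΩ = 0.0161 mA.
In the active region I_C = β·I_B = 75 × 0.0161 = 1.21 mA.
Collector loop: V_CE = V_CC − I_C·R_C = 20 − 1.21×8.2 = 10.1 V.
Since V_CE = 10.1 V > V_CE(sat) ≈ 0.2 V, the transistor is in the active region as assumed.

I_C ≈ 1.2 mA, V_CE ≈ 10 V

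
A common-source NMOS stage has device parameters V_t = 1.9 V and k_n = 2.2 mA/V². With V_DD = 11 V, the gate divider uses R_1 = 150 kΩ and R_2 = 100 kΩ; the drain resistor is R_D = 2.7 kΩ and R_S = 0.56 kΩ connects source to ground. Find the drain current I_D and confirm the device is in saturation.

V_G = V_DD·R_2/(R_1+R_2) = 11×100/250 = 4.4 V.
Assume saturation: I_D = (k_n/2)(V_GS − V_t)² with V_GS = V_G − I_D·R_S = 4.4 − 0.56·I_D.
Substituting gives 0.345·I_D² − 4.08·I_D + 6.88 = 0, with roots I_D = 2.04 or 9.79 mA.
The root I_D = 9.79 mA gives V_GS = -1.08 V ≤ V_t, so take I_D = 2.04 mA.
Then V_GS = 3.26 V and V_DS = V_DD − I_D(R_D+R_S) = 11 − 2.04×3.26 = 4.36 V.
Saturation requires V_DS ≥ V_GS − V_t = 1.36 V; 4.36 ≥ 1.36 ✓.

I_D ≈ 2 mA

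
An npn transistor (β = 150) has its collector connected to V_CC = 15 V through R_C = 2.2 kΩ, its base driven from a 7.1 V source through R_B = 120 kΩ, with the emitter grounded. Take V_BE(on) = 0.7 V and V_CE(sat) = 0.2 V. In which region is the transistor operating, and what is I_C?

saturation; I_C ≈ 6.7 mA

Assume active: I_B = (7.1 − 0.7)/120 = 0.0533 mA, giving I_C = β·I_B = 8 mA.
But then V_CE = 15 − 8×2.2 = -2.6 V < V_CE(sat) = 0.2 V — impossible in the active region.
So the transistor is saturated. With V_CE = 0.2 V, I_C = (V_CC − 0.2)/R_C = 14.8/2.2 = 6.73 mA.
Check: β·I_B = 8 mA > I_C = 6.73 mA, confirming saturation.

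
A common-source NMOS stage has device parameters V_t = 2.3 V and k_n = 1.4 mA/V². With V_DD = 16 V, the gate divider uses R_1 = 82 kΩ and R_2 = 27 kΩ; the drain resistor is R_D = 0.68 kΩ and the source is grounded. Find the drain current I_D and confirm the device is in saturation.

I_D ≈ 1.9 mA

V_G = V_DD·R_2/(R_1+R_2) = 16×27/109 = 3.96 V. With the source grounded, V_GS = V_G = 3.96 V.
Assume saturation: I_D = (k_n/2)(V_GS − V_t)² = (1.4/2)×(3.96 − 2.3)² = 0.7×1.66² = 1.94 mA.
V_DS = V_DD − I_D·R_D = 16 − 1.94×0.68 = 14.7 V.
Saturation requires V_DS ≥ V_GS − V_t = 1.66 V; 14.7 ≥ 1.66 ✓.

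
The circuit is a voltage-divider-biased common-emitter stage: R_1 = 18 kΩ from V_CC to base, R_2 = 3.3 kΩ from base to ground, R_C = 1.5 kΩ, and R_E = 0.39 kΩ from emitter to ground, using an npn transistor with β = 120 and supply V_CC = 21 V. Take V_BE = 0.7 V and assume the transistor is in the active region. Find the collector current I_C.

Thevenize the base divider: V_Th = V_CC·R_2/(R_1+R_2) = 21×3.3/21.3 = 3.25 V, R_Th = R_1‖R_2 = 2.79 kΩ.
Base-emitter loop: V_Th = I_B·R_Th + V_BE + (β+1)I_B·R_E, so I_B = (3.25 − 0.7) / (2.79 + 121×0.39) = 0.0511 mA.
I_C = β·I_B = 120×0.0511 = 6.13 mA, and I_E = (β+1)I_B = 6.18 mA.
V_CE = V_CC − I_C·R_C − I_E·R_E = 21 − 6.13×1.5 − 6.18×0.39 = 9.39 V.
V_CE = 9.39 V > 0.2 V confirms active-region operation.

I_C ≈ 6.1 mA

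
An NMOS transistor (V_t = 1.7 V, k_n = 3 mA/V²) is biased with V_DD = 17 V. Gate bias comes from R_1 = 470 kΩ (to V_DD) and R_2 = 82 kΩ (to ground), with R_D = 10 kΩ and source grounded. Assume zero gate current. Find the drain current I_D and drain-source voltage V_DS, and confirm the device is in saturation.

I_D ≈ 1 mA, V_DS ≈ 6.8 V

V_G = V_DD·R_2/(R_1+R_2) = 17×82/552 = 2.53 V. With the source grounded, V_GS = V_G = 2.53 V.
Assume saturation: I_D = (k_n/2)(V_GS − V_t)² = (3/2)×(2.53 − 1.7)² = 1.5×0.825² = 1.02 mA.
V_DS = V_DD − I_D·R_D = 17 − 1.02×10 = 6.78 V.
Saturation requires V_DS ≥ V_GS − V_t = 0.825 V; 6.78 ≥ 0.825 ✓.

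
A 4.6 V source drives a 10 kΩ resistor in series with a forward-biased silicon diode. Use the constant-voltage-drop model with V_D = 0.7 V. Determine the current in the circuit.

KVL around the loop: 4.6 = V_D + I·R = 0.7 + I × 10 kΩ.
So I = (4.6 − 0.7) / 10 kΩ = 3.9 / 10 = 0.39 mA.

I ≈ 0.39 mA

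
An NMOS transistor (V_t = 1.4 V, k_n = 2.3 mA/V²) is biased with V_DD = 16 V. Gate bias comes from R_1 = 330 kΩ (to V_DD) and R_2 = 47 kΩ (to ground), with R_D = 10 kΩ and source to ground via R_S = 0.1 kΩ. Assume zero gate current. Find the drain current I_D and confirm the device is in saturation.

V_G = V_DD·R_2/(R_1+R_2) = 16×47/377 = 1.99 V.
Assume saturation: I_D = (k_n/2)(V_GS − V_t)² with V_GS = V_G − I_D·R_S = 1.99 − 0.1·I_D.
Substituting gives 0.0115·I_D² − 1.14·I_D + 0.407 = 0, with roots I_D = 0.359 or 98.5 mA.
The root I_D = 98.5 mA gives V_GS = -7.85 V ≤ V_t, so take I_D = 0.359 mA.
Then V_GS = 1.96 V and V_DS = V_DD − I_D(R_D+R_S) = 16 − 0.359×10.1 = 12.4 V.
Saturation requires V_DS ≥ V_GS − V_t = 0.559 V; 12.4 ≥ 0.559 ✓.

I_D ≈ 0.36 mA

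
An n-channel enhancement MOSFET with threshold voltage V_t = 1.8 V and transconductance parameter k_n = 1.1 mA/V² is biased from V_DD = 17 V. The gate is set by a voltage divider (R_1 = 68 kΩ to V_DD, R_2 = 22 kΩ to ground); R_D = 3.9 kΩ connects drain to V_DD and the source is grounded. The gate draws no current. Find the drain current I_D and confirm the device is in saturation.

I_D ≈ 3.1 mA

V_G = V_DD·R_2/(R_1+R_2) = 17×22/90 = 4.16 V. With the source grounded, V_GS = V_G = 4.16 V.
Assume saturation: I_D = (k_n/2)(V_GS − V_t)² = (1.1/2)×(4.16 − 1.8)² = 0.55×2.36² = 3.05 mA.
V_DS = V_DD − I_D·R_D = 17 − 3.05×3.9 = 5.1 V.
Saturation requires V_DS ≥ V_GS − V_t = 2.36 V; 5.1 ≥ 2.36 ✓.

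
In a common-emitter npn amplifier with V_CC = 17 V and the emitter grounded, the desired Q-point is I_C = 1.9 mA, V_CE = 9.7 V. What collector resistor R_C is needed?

Collector loop: V_CC = I_C·R_C + V_CE.
R_C = (V_CC − V_CE)/I_C = (17 − 9.7)/1.9 = 3.84 kΩ.

R_C ≈ 3.8 kΩ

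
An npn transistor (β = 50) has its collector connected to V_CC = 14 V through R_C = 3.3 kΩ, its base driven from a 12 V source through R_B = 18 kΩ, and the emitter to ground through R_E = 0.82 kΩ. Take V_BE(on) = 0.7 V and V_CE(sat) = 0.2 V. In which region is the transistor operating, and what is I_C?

saturation; I_C ≈ 3.3 mA

Assume active: I_B = (12 − 0.7)/(18 + 51×0.82) = 0.189 mA, I_C = β·I_B = 9.45 mA.
Then V_CE = 14 − 9.45×3.3 − 9.63×0.82 = -25.1 V < 0.2 V — the active assumption fails.
Re-solve with V_CE = 0.2 V. KCL at the emitter: V_E/R_E = (V_BB−0.7−V_E)/R_B + (V_CC−0.2−V_E)/R_C, giving V_E = 3.05 V.
I_C = (V_CC − 0.2 − V_E)/R_C = (13.8 − 3.05)/3.3 = 3.26 mA.
Check: I_B = (11.3 − 3.05)/18 = 0.458 mA, and β·I_B = 22.9 mA > I_C, confirming saturation.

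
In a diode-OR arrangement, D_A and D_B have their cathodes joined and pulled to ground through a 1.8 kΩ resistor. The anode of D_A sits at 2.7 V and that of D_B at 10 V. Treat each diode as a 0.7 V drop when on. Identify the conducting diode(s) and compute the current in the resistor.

Assume both conduct. Then node N would need to be at both 2.7−0.7 = 2 V and 10−0.7 = 9.3 V, which is impossible.
Assume only D_B conducts: V_N = 10 − 0.7 = 9.3 V, so I_R = 9.3/1.8 = 5.17 mA.
Check D_A: its anode-to-cathode voltage is 2.7 − 9.3 = -6.6 V < 0.7 V, so it is off. The assumption is consistent.

Only D_B conducts; I_R ≈ 5.2 mA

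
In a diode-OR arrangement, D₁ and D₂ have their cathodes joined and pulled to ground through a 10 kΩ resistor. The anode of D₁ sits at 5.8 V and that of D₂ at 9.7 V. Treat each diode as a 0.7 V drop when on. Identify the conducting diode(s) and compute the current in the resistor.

Assume both conduct. Then node N would need to be at both 5.8−0.7 = 5.1 V and 9.7−0.7 = 9 V, which is impossible.
Assume only D₂ conducts: V_N = 9.7 − 0.7 = 9 V, so I_R = 9/10 = 0.9 mA.
Check D₁: its anode-to-cathode voltage is 5.8 − 9 = -3.2 V < 0.7 V, so it is off. The assumption is consistent.

Only D₂ conducts; I_R ≈ 0.9 mA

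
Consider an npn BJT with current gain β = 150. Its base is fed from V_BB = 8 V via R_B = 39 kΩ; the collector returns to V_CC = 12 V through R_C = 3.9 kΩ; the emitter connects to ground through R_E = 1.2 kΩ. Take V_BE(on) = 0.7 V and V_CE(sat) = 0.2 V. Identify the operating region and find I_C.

saturation; I_C ≈ 2.3 mA

Assume active: I_B = (8 − 0.7)/(39 + 151×1.2) = 0.0332 mA, I_C = β·I_B = 4.97 mA.
Then V_CE = 12 − 4.97×3.9 − 5.01×1.2 = -13.4 V < 0.2 V — the active assumption fails.
Re-solve with V_CE = 0.2 V. KCL at the emitter: V_E/R_E = (V_BB−0.7−V_E)/R_B + (V_CC−0.2−V_E)/R_C, giving V_E = 2.88 V.
I_C = (V_CC − 0.2 − V_E)/R_C = (11.8 − 2.88)/3.9 = 2.29 mA.
Check: I_B = (7.3 − 2.88)/39 = 0.113 mA, and β·I_B = 17 mA > I_C, confirming saturation.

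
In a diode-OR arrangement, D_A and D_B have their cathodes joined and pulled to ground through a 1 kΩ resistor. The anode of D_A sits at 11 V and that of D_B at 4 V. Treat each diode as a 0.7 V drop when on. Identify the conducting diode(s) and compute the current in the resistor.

Assume both conduct. Then node N would need to be at both 11−0.7 = 10.3 V and 4−0.7 = 3.3 V, which is impossible.
Assume only D_A conducts: V_N = 11 − 0.7 = 10.3 V, so I_R = 10.3/1 = 10.3 mA.
Check D_B: its anode-to-cathode voltage is 4 − 10.3 = -6.3 V < 0.7 V, so it is off. The assumption is consistent.

Only D_A conducts; I_R ≈ 10 mA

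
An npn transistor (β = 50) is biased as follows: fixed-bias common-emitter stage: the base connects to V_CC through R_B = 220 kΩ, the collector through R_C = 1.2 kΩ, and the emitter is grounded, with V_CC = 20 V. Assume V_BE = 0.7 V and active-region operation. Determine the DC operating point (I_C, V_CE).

Base loop: V_CC = I_B·R_B + V_BE, so I_B = (20 − 0.7)/220 kΩ = 0.0877 mA.
In the active region I_C = β·I_B = 50 × 0.0877 = 4.39 mA.
Collector loop: V_CE = V_CC − I_C·R_C = 20 − 4.39×1.2 = 14.7 V.
Since V_CE = 14.7 V > V_CE(sat) ≈ 0.2 V, the transistor is in the active region as assumed.

I_C ≈ 4.4 mA, V_CE ≈ 15 V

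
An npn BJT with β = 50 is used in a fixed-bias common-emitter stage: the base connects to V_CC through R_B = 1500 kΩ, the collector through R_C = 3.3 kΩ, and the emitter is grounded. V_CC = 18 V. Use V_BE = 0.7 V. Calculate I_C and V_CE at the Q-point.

I_C ≈ 0.58 mA, V_CE ≈ 16 V

Base loop: V_CC = I_B·R_B + V_BE, so I_B = (18 − 0.7)/1500 kΩ = 0.0115 mA.
In the active region I_C = β·I_B = 50 × 0.0115 = 0.577 mA.
Collector loop: V_CE = V_CC − I_C·R_C = 18 − 0.577×3.3 = 16.1 V.
Since V_CE = 16.1 V > V_CE(sat) ≈ 0.2 V, the transistor is in the active region as assumed.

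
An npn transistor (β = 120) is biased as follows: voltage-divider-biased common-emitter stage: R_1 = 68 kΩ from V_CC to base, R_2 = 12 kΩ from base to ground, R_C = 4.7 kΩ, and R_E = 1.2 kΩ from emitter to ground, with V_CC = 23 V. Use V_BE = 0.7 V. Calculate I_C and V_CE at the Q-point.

Thevenize the base divider: V_Th = V_CC·R_2/(R_1+R_2) = 23×12/80 = 3.45 V, R_Th = R_1‖R_2 = 10.2 kΩ.
Base-emitter loop: V_Th = I_B·R_Th + V_BE + (β+1)I_B·R_E, so I_B = (3.45 − 0.7) / (10.2 + 121×1.2) = 0.0177 mA.
I_C = β·I_B = 120×0.0177 = 2.12 mA, and I_E = (β+1)I_B = 2.14 mA.
V_CE = V_CC − I_C·R_C − I_E·R_E = 23 − 2.12×4.7 − 2.14×1.2 = 10.4 V.
V_CE = 10.4 V > 0.2 V confirms active-region operation.

I_C ≈ 2.1 mA, V_CE ≈ 10 V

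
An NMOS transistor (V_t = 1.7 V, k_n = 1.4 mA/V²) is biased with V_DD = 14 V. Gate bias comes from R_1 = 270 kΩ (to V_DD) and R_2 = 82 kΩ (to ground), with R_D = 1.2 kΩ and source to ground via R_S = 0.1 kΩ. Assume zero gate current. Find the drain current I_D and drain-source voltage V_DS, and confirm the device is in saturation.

I_D ≈ 1.4 mA, V_DS ≈ 12 V

V_G = V_DD·R_2/(R_1+R_2) = 14×82/352 = 3.26 V.
Assume saturation: I_D = (k_n/2)(V_GS − V_t)² with V_GS = V_G − I_D·R_S = 3.26 − 0.1·I_D.
Substituting gives 0.007·I_D² − 1.22·I_D + 1.71 = 0, with roots I_D = 1.41 or 173 mA.
The root I_D = 173 mA gives V_GS = -14 V ≤ V_t, so take I_D = 1.41 mA.
Then V_GS = 3.12 V and V_DS = V_DD − I_D(R_D+R_S) = 14 − 1.41×1.3 = 12.2 V.
Saturation requires V_DS ≥ V_GS − V_t = 1.42 V; 12.2 ≥ 1.42 ✓.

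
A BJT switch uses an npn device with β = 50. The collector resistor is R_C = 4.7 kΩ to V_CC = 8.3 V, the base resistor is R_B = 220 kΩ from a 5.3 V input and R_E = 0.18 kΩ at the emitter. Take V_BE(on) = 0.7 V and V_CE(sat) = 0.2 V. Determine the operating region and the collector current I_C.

active; I_C ≈ 1 mA

Assume active. Base-emitter loop: I_B = (V_BB − V_BE)/(R_B + (β+1)R_E) = (5.3 − 0.7)/(220 + 51×0.18) = 0.0201 mA.
I_C = β·I_B = 50×0.0201 = 1 mA.
V_CE = V_CC − I_C·R_C − I_E·R_E = 8.3 − 1×4.7 − 1.02×0.18 = 3.4 V > V_CE(sat), so the active-region assumption holds.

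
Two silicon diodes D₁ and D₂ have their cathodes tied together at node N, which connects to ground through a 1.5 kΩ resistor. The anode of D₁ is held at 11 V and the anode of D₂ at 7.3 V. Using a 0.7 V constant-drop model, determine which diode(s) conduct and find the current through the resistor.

Only D₁ conducts; I_R ≈ 6.9 mA

Assume both conduct. Then node N would need to be at both 11−0.7 = 10.3 V and 7.3−0.7 = 6.6 V, which is impossible.
Assume only D₁ conducts: V_N = 11 − 0.7 = 10.3 V, so I_R = 10.3/1.5 = 6.87 mA.
Check D₂: its anode-to-cathode voltage is 7.3 − 10.3 = -3 V < 0.7 V, so it is off. The assumption is consistent.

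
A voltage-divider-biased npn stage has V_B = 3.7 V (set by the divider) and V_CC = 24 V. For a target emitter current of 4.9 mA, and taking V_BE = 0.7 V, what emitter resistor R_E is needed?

R_E ≈ 0.61 kΩ

V_E = V_B − V_BE = 3.7 − 0.7 = 3 V.
R_E = V_E / I_E = 3 / 4.9 = 0.612 kΩ.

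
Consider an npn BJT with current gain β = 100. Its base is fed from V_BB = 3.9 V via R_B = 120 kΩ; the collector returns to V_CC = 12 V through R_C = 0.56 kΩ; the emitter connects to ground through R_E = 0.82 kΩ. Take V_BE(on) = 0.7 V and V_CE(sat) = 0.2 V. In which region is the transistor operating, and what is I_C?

active; I_C ≈ 1.6 mA

Assume active. Base-emitter loop: I_B = (V_BB − V_BE)/(R_B + (β+1)R_E) = (3.9 − 0.7)/(120 + 101×0.82) = 0.0158 mA.
I_C = β·I_B = 100×0.0158 = 1.58 mA.
V_CE = V_CC − I_C·R_C − I_E·R_E = 12 − 1.58×0.56 − 1.59×0.82 = 9.81 V > V_CE(sat), so the active-region assumption holds.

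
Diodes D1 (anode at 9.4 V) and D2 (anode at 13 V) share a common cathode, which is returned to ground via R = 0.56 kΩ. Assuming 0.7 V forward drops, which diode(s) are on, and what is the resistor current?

Assume both conduct. Then node N would need to be at both 9.4−0.7 = 8.7 V and 13−0.7 = 12.3 V, which is impossible.
Assume only D2 conducts: V_N = 13 − 0.7 = 12.3 V, so I_R = 12.3/0.56 = 22 mA.
Check D1: its anode-to-cathode voltage is 9.4 − 12.3 = -2.9 V < 0.7 V, so it is off. The assumption is consistent.

Only D2 conducts; I_R ≈ 22 mA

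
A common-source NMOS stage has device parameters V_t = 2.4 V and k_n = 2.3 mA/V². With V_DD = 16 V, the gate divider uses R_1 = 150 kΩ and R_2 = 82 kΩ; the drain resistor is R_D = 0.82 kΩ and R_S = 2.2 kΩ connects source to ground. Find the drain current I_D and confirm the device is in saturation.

I_D ≈ 1 mA

V_G = V_DD·R_2/(R_1+R_2) = 16×82/232 = 5.66 V.
Assume saturation: I_D = (k_n/2)(V_GS − V_t)² with V_GS = V_G − I_D·R_S = 5.66 − 2.2·I_D.
Substituting gives 5.57·I_D² − 17.5·I_D + 12.2 = 0, with roots I_D = 1.05 or 2.09 mA.
The root I_D = 2.09 mA gives V_GS = 1.05 V ≤ V_t, so take I_D = 1.05 mA.
Then V_GS = 3.35 V and V_DS = V_DD − I_D(R_D+R_S) = 16 − 1.05×3.02 = 12.8 V.
Saturation requires V_DS ≥ V_GS − V_t = 0.954 V; 12.8 ≥ 0.954 ✓.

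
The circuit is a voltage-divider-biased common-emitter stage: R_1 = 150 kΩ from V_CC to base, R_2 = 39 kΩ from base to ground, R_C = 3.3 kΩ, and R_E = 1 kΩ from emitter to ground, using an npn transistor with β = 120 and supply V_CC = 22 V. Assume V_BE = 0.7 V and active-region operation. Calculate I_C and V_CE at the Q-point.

Thevenize the base divider: V_Th = V_CC·R_2/(R_1+R_2) = 22×39/189 = 4.54 V, R_Th = R_1‖R_2 = 31 kΩ.
Base-emitter loop: V_Th = I_B·R_Th + V_BE + (β+1)I_B·R_E, so I_B = (4.54 − 0.7) / (31 + 121×1) = 0.0253 mA.
I_C = β·I_B = 120×0.0253 = 3.03 mA, and I_E = (β+1)I_B = 3.06 mA.
V_CE = V_CC − I_C·R_C − I_E·R_E = 22 − 3.03×3.3 − 3.06×1 = 8.94 V.
V_CE = 8.94 V > 0.2 V confirms active-region operation.

I_C ≈ 3 mA, V_CE ≈ 8.9 V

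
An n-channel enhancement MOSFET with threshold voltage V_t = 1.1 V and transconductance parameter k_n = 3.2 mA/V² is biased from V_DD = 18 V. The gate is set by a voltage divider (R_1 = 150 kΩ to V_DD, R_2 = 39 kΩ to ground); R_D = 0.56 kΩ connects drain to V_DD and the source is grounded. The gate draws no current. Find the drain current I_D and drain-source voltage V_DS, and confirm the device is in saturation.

I_D ≈ 11 mA, V_DS ≈ 12 V

V_G = V_DD·R_2/(R_1+R_2) = 18×39/189 = 3.71 V. With the source grounded, V_GS = V_G = 3.71 V.
Assume saturation: I_D = (k_n/2)(V_GS − V_t)² = (3.2/2)×(3.71 − 1.1)² = 1.6×2.61² = 10.9 mA.
V_DS = V_DD − I_D·R_D = 18 − 10.9×0.56 = 11.9 V.
Saturation requires V_DS ≥ V_GS − V_t = 2.61 V; 11.9 ≥ 2.61 ✓.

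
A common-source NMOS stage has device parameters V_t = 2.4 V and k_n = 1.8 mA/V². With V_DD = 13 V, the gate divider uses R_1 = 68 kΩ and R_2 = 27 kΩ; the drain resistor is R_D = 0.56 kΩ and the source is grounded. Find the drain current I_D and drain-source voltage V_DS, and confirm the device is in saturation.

I_D ≈ 1.5 mA, V_DS ≈ 12 V

V_G = V_DD·R_2/(R_1+R_2) = 13×27/95 = 3.69 V. With the source grounded, V_GS = V_G = 3.69 V.
Assume saturation: I_D = (k_n/2)(V_GS − V_t)² = (1.8/2)×(3.69 − 2.4)² = 0.9×1.29² = 1.51 mA.
V_DS = V_DD − I_D·R_D = 13 − 1.51×0.56 = 12.2 V.
Saturation requires V_DS ≥ V_GS − V_t = 1.29 V; 12.2 ≥ 1.29 ✓.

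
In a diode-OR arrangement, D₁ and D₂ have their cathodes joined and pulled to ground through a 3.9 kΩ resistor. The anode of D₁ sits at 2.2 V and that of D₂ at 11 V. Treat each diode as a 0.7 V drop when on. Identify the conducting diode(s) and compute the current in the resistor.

Assume both conduct. Then node N would need to be at both 2.2−0.7 = 1.5 V and 11−0.7 = 10.3 V, which is impossible.
Assume only D₂ conducts: V_N = 11 − 0.7 = 10.3 V, so I_R = 10.3/3.9 = 2.64 mA.
Check D₁: its anode-to-cathode voltage is 2.2 − 10.3 = -8.1 V < 0.7 V, so it is off. The assumption is consistent.

Only D₂ conducts; I_R ≈ 2.6 mA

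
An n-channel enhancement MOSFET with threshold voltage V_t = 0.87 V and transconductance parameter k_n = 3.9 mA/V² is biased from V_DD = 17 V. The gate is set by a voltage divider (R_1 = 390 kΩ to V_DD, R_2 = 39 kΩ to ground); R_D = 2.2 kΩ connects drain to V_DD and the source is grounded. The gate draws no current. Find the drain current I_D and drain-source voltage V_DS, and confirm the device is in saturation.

I_D ≈ 0.89 mA, V_DS ≈ 15 V

V_G = V_DD·R_2/(R_1+R_2) = 17×39/429 = 1.55 V. With the source grounded, V_GS = V_G = 1.55 V.
Assume saturation: I_D = (k_n/2)(V_GS − V_t)² = (3.9/2)×(1.55 − 0.87)² = 1.95×0.675² = 0.89 mA.
V_DS = V_DD − I_D·R_D = 17 − 0.89×2.2 = 15 V.
Saturation requires V_DS ≥ V_GS − V_t = 0.675 V; 15 ≥ 0.675 ✓.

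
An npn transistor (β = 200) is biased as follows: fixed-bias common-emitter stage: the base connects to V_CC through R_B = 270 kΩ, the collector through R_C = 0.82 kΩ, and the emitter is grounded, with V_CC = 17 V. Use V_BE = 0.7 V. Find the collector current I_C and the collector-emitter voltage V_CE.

I_C ≈ 12 mA, V_CE ≈ 7.1 V

Base loop: V_CC = I_B·R_B + V_BE, so I_B = (17 − 0.7)/270 kΩ = 0.0604 mA.
In the active region I_C = β·I_B = 200 × 0.0604 = 12.1 mA.
Collector loop: V_CE = V_CC − I_C·R_C = 17 − 12.1×0.82 = 7.1 V.
Since V_CE = 7.1 V > V_CE(sat) ≈ 0.2 V, the transistor is in the active region as assumed.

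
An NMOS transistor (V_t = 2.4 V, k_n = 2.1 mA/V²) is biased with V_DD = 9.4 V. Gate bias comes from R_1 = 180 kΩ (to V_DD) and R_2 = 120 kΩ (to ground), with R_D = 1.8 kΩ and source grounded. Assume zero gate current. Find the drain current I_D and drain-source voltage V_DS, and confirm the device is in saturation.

I_D ≈ 1.9 mA, V_DS ≈ 5.9 V

V_G = V_DD·R_2/(R_1+R_2) = 9.4×120/300 = 3.76 V. With the source grounded, V_GS = V_G = 3.76 V.
Assume saturation: I_D = (k_n/2)(V_GS − V_t)² = (2.1/2)×(3.76 − 2.4)² = 1.05×1.36² = 1.94 mA.
V_DS = V_DD − I_D·R_D = 9.4 − 1.94×1.8 = 5.9 V.
Saturation requires V_DS ≥ V_GS − V_t = 1.36 V; 5.9 ≥ 1.36 ✓.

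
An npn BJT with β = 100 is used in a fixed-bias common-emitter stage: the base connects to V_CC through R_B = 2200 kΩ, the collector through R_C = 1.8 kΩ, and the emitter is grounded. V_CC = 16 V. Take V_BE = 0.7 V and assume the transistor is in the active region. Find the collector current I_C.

Base loop: V_CC = I_B·R_B + V_BE, so I_B = (16 − 0.7)/2200 kΩ = 0.00695 mA.
In the active region I_C = β·I_B = 100 × 0.00695 = 0.695 mA.
Collector loop: V_CE = V_CC − I_C·R_C = 16 − 0.695×1.8 = 14.7 V.
Since V_CE = 14.7 V > V_CE(sat) ≈ 0.2 V, the transistor is in the active region as assumed.

I_C ≈ 0.7 mA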